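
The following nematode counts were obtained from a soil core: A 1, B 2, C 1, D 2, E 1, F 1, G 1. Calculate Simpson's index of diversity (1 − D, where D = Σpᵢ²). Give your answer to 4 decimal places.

Total N = 1+2+1+2+1+1+1 = 9, so the proportions are 0.111111, 0.222222, 0.111111, 0.222222, 0.111111, 0.111111, 0.111111 (working shown to 6 dp, full precision carried).
D = 0.111111² + 0.222222² + 0.111111² + 0.222222² + 0.111111² + 0.111111² + 0.111111² = 0.012346 + 0.049383 + 0.012346 + 0.049383 + 0.012346 + 0.012346 + 0.012346 = 0.160494.
So 1 − D = 0.839506, i.e. 0.8395 to 4 decimal places.

0.8395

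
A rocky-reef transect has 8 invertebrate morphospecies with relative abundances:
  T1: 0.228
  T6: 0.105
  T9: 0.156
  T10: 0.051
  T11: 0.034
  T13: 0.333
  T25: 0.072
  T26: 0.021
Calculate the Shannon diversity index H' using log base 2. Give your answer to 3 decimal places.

2.549

Each pᵢ log₂ pᵢ term (working shown to 5 dp, full precision carried): 0.228×(-2.13289)=-0.48630, 0.105×(-3.25154)=-0.34141, 0.156×(-2.68038)=-0.41814, 0.051×(-4.29336)=-0.21896, 0.034×(-4.87832)=-0.16586, 0.333×(-1.58641)=-0.52827, 0.072×(-3.79586)=-0.27330, 0.021×(-5.57347)=-0.11704.
Sum = -2.54929, so H' = 2.549.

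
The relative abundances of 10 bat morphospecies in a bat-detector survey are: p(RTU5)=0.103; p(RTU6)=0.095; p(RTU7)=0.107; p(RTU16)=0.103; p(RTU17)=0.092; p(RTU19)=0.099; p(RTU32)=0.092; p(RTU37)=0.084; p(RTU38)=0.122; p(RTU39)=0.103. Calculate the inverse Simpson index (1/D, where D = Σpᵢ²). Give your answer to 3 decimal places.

9.904

D = 0.103² + 0.095² + 0.107² + 0.103² + 0.092² + 0.099² + 0.092² + 0.084² + 0.122² + 0.103² = 0.0106090 + 0.0090250 + 0.0114490 + 0.0106090 + 0.0084640 + 0.0098010 + 0.0084640 + 0.0070560 + 0.0148840 + 0.0106090 = 0.1009700 (working shown to 7 dp, full precision carried).
So 1/D = 9.90393, i.e. 9.904 to 3 decimal places.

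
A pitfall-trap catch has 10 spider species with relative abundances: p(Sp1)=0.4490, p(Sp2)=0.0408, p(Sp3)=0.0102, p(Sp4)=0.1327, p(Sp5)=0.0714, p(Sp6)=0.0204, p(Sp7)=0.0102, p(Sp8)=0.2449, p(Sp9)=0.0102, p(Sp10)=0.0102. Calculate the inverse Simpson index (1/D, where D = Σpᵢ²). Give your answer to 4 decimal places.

D = 0.449² + 0.0408² + 0.0102² + 0.1327² + 0.0714² + 0.0204² + 0.0102² + 0.2449² + 0.0102² + 0.0102² = 0.20160100 + 0.00166464 + 0.00010404 + 0.01760929 + 0.00509796 + 0.00041616 + 0.00010404 + 0.05997601 + 0.00010404 + 0.00010404 = 0.28678122 (working shown to 8 dp, full precision carried).
So 1/D = 3.486979, i.e. 3.4870 to 4 decimal places.

3.4870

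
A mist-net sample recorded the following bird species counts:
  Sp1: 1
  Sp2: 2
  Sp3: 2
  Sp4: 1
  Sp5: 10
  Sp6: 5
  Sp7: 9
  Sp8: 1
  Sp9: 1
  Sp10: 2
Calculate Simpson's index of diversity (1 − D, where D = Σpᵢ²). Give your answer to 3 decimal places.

0.808

Total N = 1+2+2+1+10+5+9+1+1+2 = 34, so the proportions are 0.02941, 0.05882, 0.05882, 0.02941, 0.29412, 0.14706, 0.26471, 0.02941, 0.02941, 0.05882 (working shown to 5 dp, full precision carried).
D = 0.02941² + 0.05882² + 0.05882² + 0.02941² + 0.29412² + 0.14706² + 0.26471² + 0.02941² + 0.02941² + 0.05882² = 0.00087 + 0.00346 + 0.00346 + 0.00087 + 0.08651 + 0.02163 + 0.07007 + 0.00087 + 0.00087 + 0.00346 = 0.19204.
So 1 − D = 0.80796, i.e. 0.808 to 3 decimal places.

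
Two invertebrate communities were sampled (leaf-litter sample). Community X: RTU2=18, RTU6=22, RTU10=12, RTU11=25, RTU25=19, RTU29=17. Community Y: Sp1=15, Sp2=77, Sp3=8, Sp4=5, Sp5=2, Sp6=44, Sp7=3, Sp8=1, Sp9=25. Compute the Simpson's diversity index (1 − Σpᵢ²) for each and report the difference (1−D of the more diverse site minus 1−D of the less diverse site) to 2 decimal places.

0.10

Community X: N=113, proportions 0.1593, 0.1947, 0.1062, 0.2212, 0.1681, 0.1504, giving 1−D = 0.8256 (working shown to 4 dp, full precision carried).
Community Y: N=180, proportions 0.0833, 0.4278, 0.0444, 0.0278, 0.0111, 0.2444, 0.0167, 0.0056, 0.1389, giving 1−D = 0.7278.
Difference = |0.8256 − 0.7278| = 0.0978, i.e. 0.10 to 2 decimal places.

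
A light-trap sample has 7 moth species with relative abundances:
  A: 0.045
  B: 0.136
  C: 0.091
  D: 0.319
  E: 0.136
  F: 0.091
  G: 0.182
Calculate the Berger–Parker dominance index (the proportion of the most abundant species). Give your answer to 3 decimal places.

The largest proportion is 0.319, i.e. d = 0.319 to 3 decimal places.

0.319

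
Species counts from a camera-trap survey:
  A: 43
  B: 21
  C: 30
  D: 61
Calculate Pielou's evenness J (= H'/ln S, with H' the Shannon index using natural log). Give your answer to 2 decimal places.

0.95

Total N = 43+21+30+61 = 155, so the proportions are 0.2774, 0.1355, 0.1935, 0.3935 (working shown to 4 dp, full precision carried).
H' = −Σ pᵢ ln pᵢ = −((-0.3557) + (-0.2708) + (-0.3179) + (-0.3670)) = 1.3114.
With S = 4 species, ln S = 1.3863, so J = 1.3114/1.3863 = 0.9460, i.e. 0.95 to 2 decimal places.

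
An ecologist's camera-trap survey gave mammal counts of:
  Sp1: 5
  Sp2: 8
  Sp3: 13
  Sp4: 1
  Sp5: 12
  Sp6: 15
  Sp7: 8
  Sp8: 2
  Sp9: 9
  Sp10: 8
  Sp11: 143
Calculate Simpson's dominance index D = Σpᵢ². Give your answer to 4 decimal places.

0.4243

Total N = 5+8+13+1+12+15+8+2+9+8+143 = 224, so the proportions are 0.022321, 0.035714, 0.058036, 0.004464, 0.053571, 0.066964, 0.035714, 0.008929, 0.040179, 0.035714, 0.638393 (working shown to 6 dp, full precision carried).
D = 0.022321² + 0.035714² + 0.058036² + 0.004464² + 0.053571² + 0.066964² + 0.035714² + 0.008929² + 0.040179² + 0.035714² + 0.638393² = 0.000498 + 0.001276 + 0.003368 + 0.000020 + 0.002870 + 0.004484 + 0.001276 + 0.000080 + 0.001614 + 0.001276 + 0.407545 = 0.424306.
To 4 decimal places, D = 0.4243.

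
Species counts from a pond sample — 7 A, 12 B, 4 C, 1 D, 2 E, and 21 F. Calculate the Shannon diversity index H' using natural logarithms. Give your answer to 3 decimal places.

Total N = 7+12+4+1+2+21 = 47, so the proportions are 0.14894, 0.25532, 0.08511, 0.02128, 0.04255, 0.44681 (working shown to 5 dp, full precision carried).
Each pᵢ ln pᵢ term: 0.14894×(-1.90424)=-0.28361, 0.25532×(-1.36524)=-0.34857, 0.08511×(-2.46385)=-0.20969, 0.02128×(-3.85015)=-0.08192, 0.04255×(-3.15700)=-0.13434, 0.44681×(-0.80563)=-0.35996.
Sum = -1.41809, so H' = 1.418.

1.418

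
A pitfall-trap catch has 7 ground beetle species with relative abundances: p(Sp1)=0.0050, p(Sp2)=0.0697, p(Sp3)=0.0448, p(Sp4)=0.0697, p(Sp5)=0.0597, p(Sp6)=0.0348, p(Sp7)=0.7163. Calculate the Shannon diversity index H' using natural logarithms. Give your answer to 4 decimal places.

1.0610

Each pᵢ ln pᵢ term (working shown to 6 dp, full precision carried): 0.005×(-5.298317)=-0.026492, 0.0697×(-2.663555)=-0.185650, 0.0448×(-3.105547)=-0.139129, 0.0697×(-2.663555)=-0.185650, 0.0597×(-2.818423)=-0.168260, 0.0348×(-3.358138)=-0.116863, 0.7163×(-0.333656)=-0.238998.
Sum = -1.061041, so H' = 1.0610.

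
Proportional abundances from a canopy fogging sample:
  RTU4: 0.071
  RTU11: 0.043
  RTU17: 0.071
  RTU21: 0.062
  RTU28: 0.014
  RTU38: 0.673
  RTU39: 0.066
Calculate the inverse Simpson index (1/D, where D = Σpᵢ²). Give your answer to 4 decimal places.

2.1130

D = 0.071² + 0.043² + 0.071² + 0.062² + 0.014² + 0.673² + 0.066² = 0.0050410 + 0.0018490 + 0.0050410 + 0.0038440 + 0.0001960 + 0.4529290 + 0.0043560 = 0.4732560 (working shown to 7 dp, full precision carried).
So 1/D = 2.113021, i.e. 2.1130 to 4 decimal places.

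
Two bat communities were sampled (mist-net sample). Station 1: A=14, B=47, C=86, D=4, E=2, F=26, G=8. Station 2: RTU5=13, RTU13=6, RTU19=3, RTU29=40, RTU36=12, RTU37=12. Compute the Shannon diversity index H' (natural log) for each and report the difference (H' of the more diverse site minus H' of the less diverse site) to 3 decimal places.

0.056

Station 1: N=187, proportions 0.07487, 0.25134, 0.45989, 0.02139, 0.0107, 0.13904, 0.04278, giving H' = 1.43830 (working shown to 5 dp, full precision carried).
Station 2: N=86, proportions 0.15116, 0.06977, 0.03488, 0.46512, 0.13953, 0.13953, giving H' = 1.49407.
Difference = |1.43830 − 1.49407| = 0.05577, i.e. 0.056 to 3 decimal places.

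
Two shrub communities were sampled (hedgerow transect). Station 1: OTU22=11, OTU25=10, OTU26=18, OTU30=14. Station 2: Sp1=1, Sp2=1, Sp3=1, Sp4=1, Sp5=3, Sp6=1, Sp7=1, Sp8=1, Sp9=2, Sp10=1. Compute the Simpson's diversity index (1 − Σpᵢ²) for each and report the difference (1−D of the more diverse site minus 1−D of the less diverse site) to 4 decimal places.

0.1395

Station 1: N=53, proportions 0.207547, 0.188679, 0.339623, 0.264151, giving 1−D = 0.736205 (working shown to 6 dp, full precision carried).
Station 2: N=13, proportions 0.076923, 0.076923, 0.076923, 0.076923, 0.230769, 0.076923, 0.076923, 0.076923, 0.153846, 0.076923, giving 1−D = 0.875740.
Difference = |0.736205 − 0.875740| = 0.139535, i.e. 0.1395 to 4 decimal places.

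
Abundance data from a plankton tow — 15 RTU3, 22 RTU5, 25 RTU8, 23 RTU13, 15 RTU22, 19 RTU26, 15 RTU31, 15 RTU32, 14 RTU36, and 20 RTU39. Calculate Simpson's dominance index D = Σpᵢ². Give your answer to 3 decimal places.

0.104

Total N = 15+22+25+23+15+19+15+15+14+20 = 183, so the proportions are 0.08197, 0.12022, 0.13661, 0.12568, 0.08197, 0.10383, 0.08197, 0.08197, 0.0765, 0.10929 (working shown to 5 dp, full precision carried).
D = 0.08197² + 0.12022² + 0.13661² + 0.12568² + 0.08197² + 0.10383² + 0.08197² + 0.08197² + 0.0765² + 0.10929² = 0.00672 + 0.01445 + 0.01866 + 0.01580 + 0.00672 + 0.01078 + 0.00672 + 0.00672 + 0.00585 + 0.01194 = 0.10436.
To 3 decimal places, D = 0.104.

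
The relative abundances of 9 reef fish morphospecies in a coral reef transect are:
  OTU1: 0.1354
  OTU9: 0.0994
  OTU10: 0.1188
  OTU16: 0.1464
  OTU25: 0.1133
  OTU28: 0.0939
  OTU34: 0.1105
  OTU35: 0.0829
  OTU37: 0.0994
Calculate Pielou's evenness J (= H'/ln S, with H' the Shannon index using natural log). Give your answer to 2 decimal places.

H' = −Σ pᵢ ln pᵢ = −((-0.2707) + (-0.2295) + (-0.2531) + (-0.2813) + (-0.2467) + (-0.2221) + (-0.2434) + (-0.2064) + (-0.2295)) = 2.1828 (working shown to 4 dp, full precision carried).
With S = 9 species, ln S = 2.1972, so J = 2.1828/2.1972 = 0.9934, i.e. 0.99 to 2 decimal places.

0.99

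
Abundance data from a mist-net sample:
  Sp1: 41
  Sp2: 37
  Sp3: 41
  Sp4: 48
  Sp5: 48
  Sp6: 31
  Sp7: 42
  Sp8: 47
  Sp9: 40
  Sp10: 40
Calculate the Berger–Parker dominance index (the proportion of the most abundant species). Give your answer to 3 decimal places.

0.116

Total N = 41+37+41+48+48+31+42+47+40+40 = 415, so the proportions are 0.0988, 0.08916, 0.0988, 0.11566, 0.11566, 0.0747, 0.1012, 0.11325, 0.09639, 0.09639 (working shown to 5 dp, full precision carried).
The largest proportion is 0.11566, i.e. d = 0.116 to 3 decimal places.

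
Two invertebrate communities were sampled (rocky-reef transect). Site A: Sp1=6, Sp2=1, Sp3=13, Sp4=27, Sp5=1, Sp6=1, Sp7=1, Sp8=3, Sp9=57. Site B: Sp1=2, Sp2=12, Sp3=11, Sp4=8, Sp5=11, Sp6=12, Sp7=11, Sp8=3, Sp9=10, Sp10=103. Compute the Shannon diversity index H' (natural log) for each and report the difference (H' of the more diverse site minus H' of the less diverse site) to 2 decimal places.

0.23

Site A: N=110, proportions 0.05455, 0.00909, 0.11818, 0.24545, 0.00909, 0.00909, 0.00909, 0.02727, 0.51818, giving H' = 1.36564 (working shown to 5 dp, full precision carried).
Site B: N=183, proportions 0.01093, 0.06557, 0.06011, 0.04372, 0.06011, 0.06557, 0.06011, 0.01639, 0.05464, 0.56284, giving H' = 1.60026.
Difference = |1.36564 − 1.60026| = 0.23462, i.e. 0.23 to 2 decimal places.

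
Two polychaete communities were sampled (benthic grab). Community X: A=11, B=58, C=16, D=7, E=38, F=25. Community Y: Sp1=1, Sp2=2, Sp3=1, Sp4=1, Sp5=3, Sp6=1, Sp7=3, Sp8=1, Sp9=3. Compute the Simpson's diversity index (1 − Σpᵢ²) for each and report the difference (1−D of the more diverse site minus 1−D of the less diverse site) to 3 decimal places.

0.103

Community X: N=155, proportions 0.07097, 0.37419, 0.10323, 0.04516, 0.24516, 0.16129, giving 1−D = 0.75613 (working shown to 5 dp, full precision carried).
Community Y: N=16, proportions 0.0625, 0.125, 0.0625, 0.0625, 0.1875, 0.0625, 0.1875, 0.0625, 0.1875, giving 1−D = 0.85938.
Difference = |0.75613 − 0.85938| = 0.10325, i.e. 0.103 to 3 decimal places.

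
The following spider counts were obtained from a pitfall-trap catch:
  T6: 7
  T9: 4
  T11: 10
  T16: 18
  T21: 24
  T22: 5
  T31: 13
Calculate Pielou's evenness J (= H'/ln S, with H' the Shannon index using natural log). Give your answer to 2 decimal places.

0.91

Total N = 7+4+10+18+24+5+13 = 81, so the proportions are 0.0864, 0.0494, 0.1235, 0.2222, 0.2963, 0.0617, 0.1605 (working shown to 4 dp, full precision carried).
H' = −Σ pᵢ ln pᵢ = −((-0.2116) + (-0.1486) + (-0.2583) + (-0.3342) + (-0.3604) + (-0.1719) + (-0.2936)) = 1.7786.
With S = 7 species, ln S = 1.9459, so J = 1.7786/1.9459 = 0.9140, i.e. 0.91 to 2 decimal places.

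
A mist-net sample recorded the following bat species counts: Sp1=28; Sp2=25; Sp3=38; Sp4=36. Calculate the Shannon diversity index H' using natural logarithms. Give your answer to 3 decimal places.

1.372

Total N = 28+25+38+36 = 127, so the proportions are 0.22047, 0.19685, 0.29921, 0.28346 (working shown to 5 dp, full precision carried).
Each pᵢ ln pᵢ term: 0.22047×(-1.51198)=-0.33335, 0.19685×(-1.62531)=-0.31994, 0.29921×(-1.20660)=-0.36103, 0.28346×(-1.26067)=-0.35735.
Sum = -1.37168, so H' = 1.372.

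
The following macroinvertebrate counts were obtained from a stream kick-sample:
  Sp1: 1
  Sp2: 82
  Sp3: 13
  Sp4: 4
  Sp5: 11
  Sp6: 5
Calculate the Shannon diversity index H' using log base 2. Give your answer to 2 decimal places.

1.45

Total N = 1+82+13+4+11+5 = 116, so the proportions are 0.0086, 0.7069, 0.1121, 0.0345, 0.0948, 0.0431 (working shown to 4 dp, full precision carried).
Each pᵢ log₂ pᵢ term: 0.0086×(-6.8580)=-0.0591, 0.7069×(-0.5004)=-0.3538, 0.1121×(-3.1575)=-0.3539, 0.0345×(-4.8580)=-0.1675, 0.0948×(-3.3985)=-0.3223, 0.0431×(-4.5361)=-0.1955.
Sum = -1.4520, so H' = 1.45.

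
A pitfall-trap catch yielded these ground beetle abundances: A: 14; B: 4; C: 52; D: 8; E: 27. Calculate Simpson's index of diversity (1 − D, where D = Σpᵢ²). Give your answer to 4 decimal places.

Total N = 14+4+52+8+27 = 105, so the proportions are 0.133333, 0.038095, 0.495238, 0.07619, 0.257143 (working shown to 6 dp, full precision carried).
D = 0.133333² + 0.038095² + 0.495238² + 0.07619² + 0.257143² = 0.017778 + 0.001451 + 0.245261 + 0.005805 + 0.066122 = 0.336417.
So 1 − D = 0.663583, i.e. 0.6636 to 4 decimal places.

0.6636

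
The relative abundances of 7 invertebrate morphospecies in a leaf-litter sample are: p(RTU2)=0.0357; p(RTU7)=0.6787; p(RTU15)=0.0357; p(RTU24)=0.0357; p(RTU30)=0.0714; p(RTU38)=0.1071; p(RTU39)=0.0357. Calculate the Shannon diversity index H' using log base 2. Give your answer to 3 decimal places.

Each pᵢ log₂ pᵢ term (working shown to 5 dp, full precision carried): 0.0357×(-4.80793)=-0.17164, 0.6787×(-0.55915)=-0.37950, 0.0357×(-4.80793)=-0.17164, 0.0357×(-4.80793)=-0.17164, 0.0714×(-3.80793)=-0.27189, 0.1071×(-3.22297)=-0.34518, 0.0357×(-4.80793)=-0.17164.
Sum = -1.68314, so H' = 1.683.

1.683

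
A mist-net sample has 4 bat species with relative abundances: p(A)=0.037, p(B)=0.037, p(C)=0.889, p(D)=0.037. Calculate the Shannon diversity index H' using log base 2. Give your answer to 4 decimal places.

0.6789

Each pᵢ log₂ pᵢ term (working shown to 6 dp, full precision carried): 0.037×(-4.756331)=-0.175984, 0.037×(-4.756331)=-0.175984, 0.889×(-0.169745)=-0.150903, 0.037×(-4.756331)=-0.175984.
Sum = -0.678856, so H' = 0.6789.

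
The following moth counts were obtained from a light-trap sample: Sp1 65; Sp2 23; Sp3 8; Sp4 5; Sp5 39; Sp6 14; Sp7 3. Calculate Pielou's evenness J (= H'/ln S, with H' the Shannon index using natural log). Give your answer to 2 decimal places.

0.79

Total N = 65+23+8+5+39+14+3 = 157, so the proportions are 0.414, 0.1465, 0.051, 0.0318, 0.2484, 0.0892, 0.0191 (working shown to 4 dp, full precision carried).
H' = −Σ pᵢ ln pᵢ = −((-0.3651) + (-0.2814) + (-0.1517) + (-0.1098) + (-0.3460) + (-0.2155) + (-0.0756)) = 1.5451.
With S = 7 species, ln S = 1.9459, so J = 1.5451/1.9459 = 0.7940, i.e. 0.79 to 2 decimal places.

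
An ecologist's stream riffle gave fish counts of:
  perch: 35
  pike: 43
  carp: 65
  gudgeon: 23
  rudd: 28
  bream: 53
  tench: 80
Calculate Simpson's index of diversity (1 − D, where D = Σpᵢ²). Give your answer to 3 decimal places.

0.833

Total N = 35+43+65+23+28+53+80 = 327, so the proportions are 0.10703, 0.1315, 0.19878, 0.07034, 0.08563, 0.16208, 0.24465 (working shown to 5 dp, full precision carried).
D = 0.10703² + 0.1315² + 0.19878² + 0.07034² + 0.08563² + 0.16208² + 0.24465² = 0.01146 + 0.01729 + 0.03951 + 0.00495 + 0.00733 + 0.02627 + 0.05985 = 0.16666.
So 1 − D = 0.83334, i.e. 0.833 to 3 decimal places.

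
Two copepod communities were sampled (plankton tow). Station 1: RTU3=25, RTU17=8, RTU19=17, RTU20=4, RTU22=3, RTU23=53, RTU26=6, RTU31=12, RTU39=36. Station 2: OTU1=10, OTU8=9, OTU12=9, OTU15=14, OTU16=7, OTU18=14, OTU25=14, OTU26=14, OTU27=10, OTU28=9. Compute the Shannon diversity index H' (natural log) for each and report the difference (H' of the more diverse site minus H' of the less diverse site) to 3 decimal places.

Station 1: N=164, proportions 0.15244, 0.04878, 0.10366, 0.02439, 0.01829, 0.32317, 0.03659, 0.07317, 0.21951, giving H' = 1.84307 (working shown to 5 dp, full precision carried).
Station 2: N=110, proportions 0.09091, 0.08182, 0.08182, 0.12727, 0.06364, 0.12727, 0.12727, 0.12727, 0.09091, 0.08182, giving H' = 2.27516.
Difference = |1.84307 − 2.27516| = 0.43209, i.e. 0.432 to 3 decimal places.

0.432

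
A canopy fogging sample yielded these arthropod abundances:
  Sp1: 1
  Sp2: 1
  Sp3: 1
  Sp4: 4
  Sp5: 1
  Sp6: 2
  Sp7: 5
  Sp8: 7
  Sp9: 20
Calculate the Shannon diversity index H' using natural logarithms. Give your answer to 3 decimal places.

Total N = 1+1+1+4+1+2+5+7+20 = 42, so the proportions are 0.02381, 0.02381, 0.02381, 0.09524, 0.02381, 0.04762, 0.11905, 0.16667, 0.47619 (working shown to 5 dp, full precision carried).
Each pᵢ ln pᵢ term: 0.02381×(-3.73767)=-0.08899, 0.02381×(-3.73767)=-0.08899, 0.02381×(-3.73767)=-0.08899, 0.09524×(-2.35138)=-0.22394, 0.02381×(-3.73767)=-0.08899, 0.04762×(-3.04452)=-0.14498, 0.11905×(-2.12823)=-0.25336, 0.16667×(-1.79176)=-0.29863, 0.47619×(-0.74194)=-0.35330.
Sum = -1.63018, so H' = 1.630.

1.630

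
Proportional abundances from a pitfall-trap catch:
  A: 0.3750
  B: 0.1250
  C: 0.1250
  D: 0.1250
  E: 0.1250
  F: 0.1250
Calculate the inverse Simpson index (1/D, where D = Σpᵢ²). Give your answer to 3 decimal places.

D = 0.375² + 0.125² + 0.125² + 0.125² + 0.125² + 0.125² = 0.1406250 + 0.0156250 + 0.0156250 + 0.0156250 + 0.0156250 + 0.0156250 = 0.2187500 (working shown to 7 dp, full precision carried).
So 1/D = 4.57143, i.e. 4.571 to 3 decimal places.

4.571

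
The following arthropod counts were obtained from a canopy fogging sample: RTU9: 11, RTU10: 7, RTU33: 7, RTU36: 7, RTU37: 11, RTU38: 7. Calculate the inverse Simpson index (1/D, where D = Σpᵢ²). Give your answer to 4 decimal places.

5.7078

Total N = 11+7+7+7+11+7 = 50, so the proportions are 0.22, 0.14, 0.14, 0.14, 0.22, 0.14 (working shown to 8 dp, full precision carried).
D = 0.22² + 0.14² + 0.14² + 0.14² + 0.22² + 0.14² = 0.04840000 + 0.01960000 + 0.01960000 + 0.01960000 + 0.04840000 + 0.01960000 = 0.17520000.
So 1/D = 5.707763, i.e. 5.7078 to 4 decimal places.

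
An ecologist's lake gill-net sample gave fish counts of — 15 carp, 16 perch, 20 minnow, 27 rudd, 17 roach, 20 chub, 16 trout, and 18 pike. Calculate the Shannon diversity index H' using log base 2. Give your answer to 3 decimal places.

2.975

Total N = 15+16+20+27+17+20+16+18 = 149, so the proportions are 0.10067, 0.10738, 0.13423, 0.18121, 0.11409, 0.13423, 0.10738, 0.12081 (working shown to 5 dp, full precision carried).
Each pᵢ log₂ pᵢ term: 0.10067×(-3.31228)=-0.33345, 0.10738×(-3.21917)=-0.34568, 0.13423×(-2.89724)=-0.38889, 0.18121×(-2.46428)=-0.44655, 0.11409×(-3.13171)=-0.35731, 0.13423×(-2.89724)=-0.38889, 0.10738×(-3.21917)=-0.34568, 0.12081×(-3.04924)=-0.36836.
Sum = -2.97482, so H' = 2.975.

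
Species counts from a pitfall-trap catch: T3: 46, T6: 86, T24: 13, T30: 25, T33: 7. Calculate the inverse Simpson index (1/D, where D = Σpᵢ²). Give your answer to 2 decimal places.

3.03

Total N = 46+86+13+25+7 = 177, so the proportions are 0.25989, 0.48588, 0.07345, 0.14124, 0.03955 (working shown to 5 dp, full precision carried).
D = 0.25989² + 0.48588² + 0.07345² + 0.14124² + 0.03955² = 0.06754 + 0.23608 + 0.00539 + 0.01995 + 0.00156 = 0.33052.
So 1/D = 3.0255, i.e. 3.03 to 2 decimal places.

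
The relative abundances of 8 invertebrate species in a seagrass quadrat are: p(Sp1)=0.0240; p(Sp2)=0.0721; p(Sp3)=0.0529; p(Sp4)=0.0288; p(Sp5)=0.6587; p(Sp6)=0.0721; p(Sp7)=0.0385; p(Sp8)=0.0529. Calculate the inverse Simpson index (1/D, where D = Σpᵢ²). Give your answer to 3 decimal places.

2.209

D = 0.024² + 0.0721² + 0.0529² + 0.0288² + 0.6587² + 0.0721² + 0.0385² + 0.0529² = 0.000576 + 0.005198 + 0.002798 + 0.000829 + 0.433886 + 0.005198 + 0.001482 + 0.002798 = 0.452767 (working shown to 6 dp, full precision carried).
So 1/D = 2.20864, i.e. 2.209 to 3 decimal places.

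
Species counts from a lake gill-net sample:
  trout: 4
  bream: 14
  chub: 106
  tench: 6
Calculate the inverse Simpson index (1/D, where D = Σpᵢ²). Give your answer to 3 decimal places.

Total N = 4+14+106+6 = 130, so the proportions are 0.030769, 0.107692, 0.815385, 0.046154 (working shown to 6 dp, full precision carried).
D = 0.030769² + 0.107692² + 0.815385² + 0.046154² = 0.000947 + 0.011598 + 0.664852 + 0.002130 = 0.679527.
So 1/D = 1.47161, i.e. 1.472 to 3 decimal places.

1.472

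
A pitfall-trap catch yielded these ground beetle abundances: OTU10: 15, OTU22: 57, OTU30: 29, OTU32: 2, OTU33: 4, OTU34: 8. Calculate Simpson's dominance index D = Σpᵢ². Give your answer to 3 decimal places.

Total N = 15+57+29+2+4+8 = 115, so the proportions are 0.13043, 0.49565, 0.25217, 0.01739, 0.03478, 0.06957 (working shown to 5 dp, full precision carried).
D = 0.13043² + 0.49565² + 0.25217² + 0.01739² + 0.03478² + 0.06957² = 0.01701 + 0.24567 + 0.06359 + 0.00030 + 0.00121 + 0.00484 = 0.33263.
To 3 decimal places, D = 0.333.

0.333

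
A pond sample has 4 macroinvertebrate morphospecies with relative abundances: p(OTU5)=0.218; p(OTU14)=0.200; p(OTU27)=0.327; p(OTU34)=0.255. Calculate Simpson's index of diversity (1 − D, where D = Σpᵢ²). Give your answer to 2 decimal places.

0.74

D = 0.218² + 0.2² + 0.327² + 0.255² = 0.0475 + 0.0400 + 0.1069 + 0.0650 = 0.2595 (working shown to 4 dp, full precision carried).
So 1 − D = 0.7405, i.e. 0.74 to 2 decimal places.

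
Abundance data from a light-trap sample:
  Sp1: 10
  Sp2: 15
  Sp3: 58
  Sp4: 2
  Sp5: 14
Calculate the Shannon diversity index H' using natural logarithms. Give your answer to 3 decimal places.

Total N = 10+15+58+2+14 = 99, so the proportions are 0.10101, 0.15152, 0.58586, 0.0202, 0.14141 (working shown to 5 dp, full precision carried).
Each pᵢ ln pᵢ term: 0.10101×(-2.29253)=-0.23157, 0.15152×(-1.88707)=-0.28592, 0.58586×(-0.53468)=-0.31325, 0.0202×(-3.90197)=-0.07883, 0.14141×(-1.95606)=-0.27661.
Sum = -1.18618, so H' = 1.186.

1.186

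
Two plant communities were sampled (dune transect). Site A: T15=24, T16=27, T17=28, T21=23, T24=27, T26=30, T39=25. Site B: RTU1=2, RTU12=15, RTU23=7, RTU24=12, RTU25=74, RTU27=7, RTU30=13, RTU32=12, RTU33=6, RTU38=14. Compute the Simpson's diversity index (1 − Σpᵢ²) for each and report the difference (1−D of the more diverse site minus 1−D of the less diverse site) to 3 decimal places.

Site A: N=184, proportions 0.13043, 0.14674, 0.15217, 0.125, 0.14674, 0.16304, 0.13587, giving 1−D = 0.85610 (working shown to 5 dp, full precision carried).
Site B: N=162, proportions 0.01235, 0.09259, 0.04321, 0.07407, 0.45679, 0.04321, 0.08025, 0.07407, 0.03704, 0.08642, giving 1−D = 0.75263.
Difference = |0.85610 − 0.75263| = 0.10347, i.e. 0.103 to 3 decimal places.

0.103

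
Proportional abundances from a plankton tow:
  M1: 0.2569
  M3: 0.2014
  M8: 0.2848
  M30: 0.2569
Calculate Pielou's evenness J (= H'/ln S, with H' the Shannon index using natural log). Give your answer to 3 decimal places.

H' = −Σ pᵢ ln pᵢ = −((-0.34914) + (-0.32274) + (-0.35770) + (-0.34914)) = 1.37872 (working shown to 5 dp, full precision carried).
With S = 4 species, ln S = 1.38629, so J = 1.37872/1.38629 = 0.99454, i.e. 0.995 to 3 decimal places.

0.995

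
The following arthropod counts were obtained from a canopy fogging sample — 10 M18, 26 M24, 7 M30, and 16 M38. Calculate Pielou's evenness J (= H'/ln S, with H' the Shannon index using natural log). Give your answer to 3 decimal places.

0.915

Total N = 10+26+7+16 = 59, so the proportions are 0.16949, 0.44068, 0.11864, 0.27119 (working shown to 5 dp, full precision carried).
H' = −Σ pᵢ ln pᵢ = −((-0.30084) + (-0.36111) + (-0.25290) + (-0.35388)) = 1.26874.
With S = 4 species, ln S = 1.38629, so J = 1.26874/1.38629 = 0.91520, i.e. 0.915 to 3 decimal places.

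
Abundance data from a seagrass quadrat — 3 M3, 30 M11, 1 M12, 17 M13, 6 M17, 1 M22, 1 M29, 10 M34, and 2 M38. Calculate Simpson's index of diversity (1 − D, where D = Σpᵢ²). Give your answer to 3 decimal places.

Total N = 3+30+1+17+6+1+1+10+2 = 71, so the proportions are 0.04225, 0.42254, 0.01408, 0.23944, 0.08451, 0.01408, 0.01408, 0.14085, 0.02817 (working shown to 5 dp, full precision carried).
D = 0.04225² + 0.42254² + 0.01408² + 0.23944² + 0.08451² + 0.01408² + 0.01408² + 0.14085² + 0.02817² = 0.00179 + 0.17854 + 0.00020 + 0.05733 + 0.00714 + 0.00020 + 0.00020 + 0.01984 + 0.00079 = 0.26602.
So 1 − D = 0.73398, i.e. 0.734 to 3 decimal places.

0.734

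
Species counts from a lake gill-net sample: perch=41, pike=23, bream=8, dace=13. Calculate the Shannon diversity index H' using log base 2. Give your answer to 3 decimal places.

Total N = 41+23+8+13 = 85, so the proportions are 0.48235, 0.27059, 0.09412, 0.15294 (working shown to 5 dp, full precision carried).
Each pᵢ log₂ pᵢ term: 0.48235×(-1.05184)=-0.50736, 0.27059×(-1.88583)=-0.51028, 0.09412×(-3.40939)=-0.32088, 0.15294×(-2.70895)=-0.41431.
Sum = -1.75283, so H' = 1.753.

1.753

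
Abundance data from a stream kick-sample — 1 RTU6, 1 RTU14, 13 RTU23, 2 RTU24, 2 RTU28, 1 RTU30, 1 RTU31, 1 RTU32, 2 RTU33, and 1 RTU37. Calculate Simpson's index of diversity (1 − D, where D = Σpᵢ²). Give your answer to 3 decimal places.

Total N = 1+1+13+2+2+1+1+1+2+1 = 25, so the proportions are 0.04, 0.04, 0.52, 0.08, 0.08, 0.04, 0.04, 0.04, 0.08, 0.04 (working shown to 5 dp, full precision carried).
D = 0.04² + 0.04² + 0.52² + 0.08² + 0.08² + 0.04² + 0.04² + 0.04² + 0.08² + 0.04² = 0.00160 + 0.00160 + 0.27040 + 0.00640 + 0.00640 + 0.00160 + 0.00160 + 0.00160 + 0.00640 + 0.00160 = 0.29920.
So 1 − D = 0.70080, i.e. 0.701 to 3 decimal places.

0.701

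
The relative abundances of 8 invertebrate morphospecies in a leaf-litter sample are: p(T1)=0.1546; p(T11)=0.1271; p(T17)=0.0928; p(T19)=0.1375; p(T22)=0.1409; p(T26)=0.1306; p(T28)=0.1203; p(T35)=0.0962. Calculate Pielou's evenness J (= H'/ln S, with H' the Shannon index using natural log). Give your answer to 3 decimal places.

H' = −Σ pᵢ ln pᵢ = −((-0.28862) + (-0.26218) + (-0.22061) + (-0.27282) + (-0.27612) + (-0.26585) + (-0.25477) + (-0.22524)) = 2.06621 (working shown to 5 dp, full precision carried).
With S = 8 species, ln S = 2.07944, so J = 2.06621/2.07944 = 0.99364, i.e. 0.994 to 3 decimal places.

0.994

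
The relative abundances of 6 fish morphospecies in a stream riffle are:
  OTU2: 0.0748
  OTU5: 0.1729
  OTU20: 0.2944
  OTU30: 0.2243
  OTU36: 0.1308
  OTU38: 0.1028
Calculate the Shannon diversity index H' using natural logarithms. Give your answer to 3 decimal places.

1.693

Each pᵢ ln pᵢ term (working shown to 5 dp, full precision carried): 0.0748×(-2.59294)=-0.19395, 0.1729×(-1.75504)=-0.30345, 0.2944×(-1.22282)=-0.36000, 0.2243×(-1.49477)=-0.33528, 0.1308×(-2.03409)=-0.26606, 0.1028×(-2.27497)=-0.23387.
Sum = -1.69260, so H' = 1.693.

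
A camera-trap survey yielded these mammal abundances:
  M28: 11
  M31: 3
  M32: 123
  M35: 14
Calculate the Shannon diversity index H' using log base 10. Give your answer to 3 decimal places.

Total N = 11+3+123+14 = 151, so the proportions are 0.07285, 0.01987, 0.81457, 0.09272 (working shown to 5 dp, full precision carried).
Each pᵢ log₁₀ pᵢ term: 0.07285×(-1.13758)=-0.08287, 0.01987×(-1.70186)=-0.03381, 0.81457×(-0.08907)=-0.07256, 0.09272×(-1.03285)=-0.09576.
Sum = -0.28500, so H' = 0.285.

0.285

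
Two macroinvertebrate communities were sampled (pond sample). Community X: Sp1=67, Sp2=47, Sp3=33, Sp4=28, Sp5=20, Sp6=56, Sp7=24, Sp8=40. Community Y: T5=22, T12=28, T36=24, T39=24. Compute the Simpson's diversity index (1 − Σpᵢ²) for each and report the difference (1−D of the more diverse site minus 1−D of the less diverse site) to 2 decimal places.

Community X: N=315, proportions 0.2127, 0.14921, 0.10476, 0.08889, 0.06349, 0.17778, 0.07619, 0.12698, giving 1−D = 0.85605 (working shown to 5 dp, full precision carried).
Community Y: N=98, proportions 0.22449, 0.28571, 0.2449, 0.2449, giving 1−D = 0.74802.
Difference = |0.85605 − 0.74802| = 0.10803, i.e. 0.11 to 2 decimal places.

0.11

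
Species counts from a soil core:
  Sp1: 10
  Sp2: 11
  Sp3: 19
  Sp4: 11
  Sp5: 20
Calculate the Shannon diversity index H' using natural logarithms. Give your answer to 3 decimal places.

1.564

Total N = 10+11+19+11+20 = 71, so the proportions are 0.14085, 0.15493, 0.26761, 0.15493, 0.28169 (working shown to 5 dp, full precision carried).
Each pᵢ ln pᵢ term: 0.14085×(-1.96009)=-0.27607, 0.15493×(-1.86478)=-0.28891, 0.26761×(-1.31824)=-0.35277, 0.15493×(-1.86478)=-0.28891, 0.28169×(-1.26695)=-0.35689.
Sum = -1.56355, so H' = 1.564.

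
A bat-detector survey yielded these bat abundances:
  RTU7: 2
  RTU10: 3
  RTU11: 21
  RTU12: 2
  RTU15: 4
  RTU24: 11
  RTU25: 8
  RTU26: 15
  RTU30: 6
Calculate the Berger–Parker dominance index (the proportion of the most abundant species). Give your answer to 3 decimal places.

Total N = 2+3+21+2+4+11+8+15+6 = 72, so the proportions are 0.02778, 0.04167, 0.29167, 0.02778, 0.05556, 0.15278, 0.11111, 0.20833, 0.08333 (working shown to 5 dp, full precision carried).
The largest proportion is 0.29167, i.e. d = 0.292 to 3 decimal places.

0.292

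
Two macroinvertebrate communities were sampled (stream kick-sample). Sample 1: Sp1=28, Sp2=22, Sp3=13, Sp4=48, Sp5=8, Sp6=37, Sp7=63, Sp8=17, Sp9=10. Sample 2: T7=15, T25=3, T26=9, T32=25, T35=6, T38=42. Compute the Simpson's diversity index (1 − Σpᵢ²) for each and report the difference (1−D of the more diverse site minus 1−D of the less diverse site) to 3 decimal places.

0.116

Sample 1: N=246, proportions 0.11382, 0.08943, 0.05285, 0.19512, 0.03252, 0.15041, 0.2561, 0.06911, 0.04065, giving 1−D = 0.84249 (working shown to 5 dp, full precision carried).
Sample 2: N=100, proportions 0.15, 0.03, 0.09, 0.25, 0.06, 0.42, giving 1−D = 0.72600.
Difference = |0.84249 − 0.72600| = 0.11649, i.e. 0.116 to 3 decimal places.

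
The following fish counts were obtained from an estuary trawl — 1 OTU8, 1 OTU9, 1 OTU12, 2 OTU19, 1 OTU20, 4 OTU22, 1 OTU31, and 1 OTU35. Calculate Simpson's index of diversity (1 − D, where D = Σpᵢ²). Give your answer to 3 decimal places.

Total N = 1+1+1+2+1+4+1+1 = 12, so the proportions are 0.08333, 0.08333, 0.08333, 0.16667, 0.08333, 0.33333, 0.08333, 0.08333 (working shown to 5 dp, full precision carried).
D = 0.08333² + 0.08333² + 0.08333² + 0.16667² + 0.08333² + 0.33333² + 0.08333² + 0.08333² = 0.00694 + 0.00694 + 0.00694 + 0.02778 + 0.00694 + 0.11111 + 0.00694 + 0.00694 = 0.18056.
So 1 − D = 0.81944, i.e. 0.819 to 3 decimal places.

0.819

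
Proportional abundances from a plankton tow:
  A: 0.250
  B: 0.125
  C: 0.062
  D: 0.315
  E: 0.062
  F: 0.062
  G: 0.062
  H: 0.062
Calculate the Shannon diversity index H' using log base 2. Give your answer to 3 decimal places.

Each pᵢ log₂ pᵢ term (working shown to 5 dp, full precision carried): 0.25×(-2.00000)=-0.50000, 0.125×(-3.00000)=-0.37500, 0.062×(-4.01159)=-0.24872, 0.315×(-1.66658)=-0.52497, 0.062×(-4.01159)=-0.24872, 0.062×(-4.01159)=-0.24872, 0.062×(-4.01159)=-0.24872, 0.062×(-4.01159)=-0.24872.
Sum = -2.64356, so H' = 2.644.

2.644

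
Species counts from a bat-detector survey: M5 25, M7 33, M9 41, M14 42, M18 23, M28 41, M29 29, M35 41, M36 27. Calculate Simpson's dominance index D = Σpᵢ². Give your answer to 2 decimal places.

Total N = 25+33+41+42+23+41+29+41+27 = 302, so the proportions are 0.0828, 0.1093, 0.1358, 0.1391, 0.0762, 0.1358, 0.096, 0.1358, 0.0894 (working shown to 4 dp, full precision carried).
D = 0.0828² + 0.1093² + 0.1358² + 0.1391² + 0.0762² + 0.1358² + 0.096² + 0.1358² + 0.0894² = 0.0069 + 0.0119 + 0.0184 + 0.0193 + 0.0058 + 0.0184 + 0.0092 + 0.0184 + 0.0080 = 0.1164.
To 2 decimal places, D = 0.12.

0.12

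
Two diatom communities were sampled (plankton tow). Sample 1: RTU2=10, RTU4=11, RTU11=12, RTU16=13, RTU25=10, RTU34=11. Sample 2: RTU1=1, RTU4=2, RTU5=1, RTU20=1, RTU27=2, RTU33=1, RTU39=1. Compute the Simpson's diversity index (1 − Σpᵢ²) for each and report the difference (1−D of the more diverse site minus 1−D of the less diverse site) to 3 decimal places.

0.008

Sample 1: N=67, proportions 0.14925, 0.16418, 0.1791, 0.19403, 0.14925, 0.16418, giving 1−D = 0.83181 (working shown to 5 dp, full precision carried).
Sample 2: N=9, proportions 0.11111, 0.22222, 0.11111, 0.11111, 0.22222, 0.11111, 0.11111, giving 1−D = 0.83951.
Difference = |0.83181 − 0.83951| = 0.00770, i.e. 0.008 to 3 decimal places.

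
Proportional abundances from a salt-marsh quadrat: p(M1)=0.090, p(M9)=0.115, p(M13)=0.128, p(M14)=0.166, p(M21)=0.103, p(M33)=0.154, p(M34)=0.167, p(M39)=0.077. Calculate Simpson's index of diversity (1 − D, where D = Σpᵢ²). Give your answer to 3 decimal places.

D = 0.09² + 0.115² + 0.128² + 0.166² + 0.103² + 0.154² + 0.167² + 0.077² = 0.00810 + 0.01323 + 0.01638 + 0.02756 + 0.01061 + 0.02372 + 0.02789 + 0.00593 = 0.13341 (working shown to 5 dp, full precision carried).
So 1 − D = 0.86659, i.e. 0.867 to 3 decimal places.

0.867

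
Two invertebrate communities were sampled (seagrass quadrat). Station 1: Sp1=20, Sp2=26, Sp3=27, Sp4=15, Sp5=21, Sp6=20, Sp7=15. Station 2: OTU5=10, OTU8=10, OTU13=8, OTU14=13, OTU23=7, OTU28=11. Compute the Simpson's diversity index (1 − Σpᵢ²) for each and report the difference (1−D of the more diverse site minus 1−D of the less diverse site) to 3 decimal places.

0.024

Station 1: N=144, proportions 0.13889, 0.18056, 0.1875, 0.10417, 0.14583, 0.13889, 0.10417, giving 1−D = 0.85069 (working shown to 5 dp, full precision carried).
Station 2: N=59, proportions 0.16949, 0.16949, 0.13559, 0.22034, 0.11864, 0.18644, giving 1−D = 0.82677.
Difference = |0.85069 − 0.82677| = 0.02392, i.e. 0.024 to 3 decimal places.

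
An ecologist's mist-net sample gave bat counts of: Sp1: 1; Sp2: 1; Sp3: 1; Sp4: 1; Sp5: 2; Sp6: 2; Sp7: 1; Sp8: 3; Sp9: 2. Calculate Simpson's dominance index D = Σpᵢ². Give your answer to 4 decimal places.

Total N = 1+1+1+1+2+2+1+3+2 = 14, so the proportions are 0.071429, 0.071429, 0.071429, 0.071429, 0.142857, 0.142857, 0.071429, 0.214286, 0.142857 (working shown to 6 dp, full precision carried).
D = 0.071429² + 0.071429² + 0.071429² + 0.071429² + 0.142857² + 0.142857² + 0.071429² + 0.214286² + 0.142857² = 0.005102 + 0.005102 + 0.005102 + 0.005102 + 0.020408 + 0.020408 + 0.005102 + 0.045918 + 0.020408 = 0.132653.
To 4 decimal places, D = 0.1327.

0.1327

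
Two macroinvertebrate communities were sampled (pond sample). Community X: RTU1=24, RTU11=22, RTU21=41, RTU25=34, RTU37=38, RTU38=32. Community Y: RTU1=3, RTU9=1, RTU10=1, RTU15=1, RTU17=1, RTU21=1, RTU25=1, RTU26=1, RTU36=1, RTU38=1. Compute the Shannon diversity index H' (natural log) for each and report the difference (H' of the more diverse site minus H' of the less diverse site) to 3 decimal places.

0.443

Community X: N=191, proportions 0.12565, 0.11518, 0.21466, 0.17801, 0.19895, 0.16754, giving H' = 1.76766 (working shown to 5 dp, full precision carried).
Community Y: N=12, proportions 0.25, 0.08333, 0.08333, 0.08333, 0.08333, 0.08333, 0.08333, 0.08333, 0.08333, 0.08333, giving H' = 2.21025.
Difference = |1.76766 − 2.21025| = 0.44259, i.e. 0.443 to 3 decimal places.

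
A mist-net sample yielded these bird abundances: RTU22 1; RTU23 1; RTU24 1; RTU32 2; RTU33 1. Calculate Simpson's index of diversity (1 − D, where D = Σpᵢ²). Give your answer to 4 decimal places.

Total N = 1+1+1+2+1 = 6, so the proportions are 0.166667, 0.166667, 0.166667, 0.333333, 0.166667 (working shown to 6 dp, full precision carried).
D = 0.166667² + 0.166667² + 0.166667² + 0.333333² + 0.166667² = 0.027778 + 0.027778 + 0.027778 + 0.111111 + 0.027778 = 0.222222.
So 1 − D = 0.777778, i.e. 0.7778 to 4 decimal places.

0.7778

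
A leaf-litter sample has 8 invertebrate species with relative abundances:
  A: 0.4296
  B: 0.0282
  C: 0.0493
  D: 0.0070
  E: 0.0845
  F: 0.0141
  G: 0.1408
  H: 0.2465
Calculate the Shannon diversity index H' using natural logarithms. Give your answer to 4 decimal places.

1.5368

Each pᵢ ln pᵢ term (working shown to 6 dp, full precision carried): 0.4296×(-0.844901)=-0.362969, 0.0282×(-3.568433)=-0.100630, 0.0493×(-3.009831)=-0.148385, 0.007×(-4.961845)=-0.034733, 0.0845×(-2.471004)=-0.208800, 0.0141×(-4.261580)=-0.060088, 0.1408×(-1.960415)=-0.276026, 0.2465×(-1.400393)=-0.345197.
Sum = -1.536828, so H' = 1.5368.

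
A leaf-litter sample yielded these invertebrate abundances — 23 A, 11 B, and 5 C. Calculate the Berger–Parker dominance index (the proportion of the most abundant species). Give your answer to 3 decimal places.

0.590

Total N = 23+11+5 = 39, so the proportions are 0.58974, 0.28205, 0.12821 (working shown to 5 dp, full precision carried).
The largest proportion is 0.58974, i.e. d = 0.590 to 3 decimal places.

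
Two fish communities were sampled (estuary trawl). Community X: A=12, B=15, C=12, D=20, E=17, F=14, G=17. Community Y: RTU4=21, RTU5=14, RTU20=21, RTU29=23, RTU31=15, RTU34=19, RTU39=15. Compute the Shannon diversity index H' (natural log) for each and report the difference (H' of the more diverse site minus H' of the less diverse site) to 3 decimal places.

Community X: N=107, proportions 0.11215, 0.140187, 0.11215, 0.186916, 0.158879, 0.130841, 0.158879, giving H' = 1.930313 (working shown to 6 dp, full precision carried).
Community Y: N=128, proportions 0.164062, 0.109375, 0.164062, 0.179688, 0.117188, 0.148438, 0.117188, giving H' = 1.929226.
Difference = |1.930313 − 1.929226| = 0.001087, i.e. 0.001 to 3 decimal places.

0.001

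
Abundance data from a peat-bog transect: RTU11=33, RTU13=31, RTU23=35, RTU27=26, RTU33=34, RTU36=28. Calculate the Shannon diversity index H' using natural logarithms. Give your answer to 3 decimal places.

1.786

Total N = 33+31+35+26+34+28 = 187, so the proportions are 0.17647, 0.16578, 0.18717, 0.13904, 0.18182, 0.14973 (working shown to 5 dp, full precision carried).
Each pᵢ ln pᵢ term: 0.17647×(-1.73460)=-0.30611, 0.16578×(-1.79712)=-0.29792, 0.18717×(-1.67576)=-0.31365, 0.13904×(-1.97301)=-0.27432, 0.18182×(-1.70475)=-0.30995, 0.14973×(-1.89890)=-0.28433.
Sum = -1.78627, so H' = 1.786.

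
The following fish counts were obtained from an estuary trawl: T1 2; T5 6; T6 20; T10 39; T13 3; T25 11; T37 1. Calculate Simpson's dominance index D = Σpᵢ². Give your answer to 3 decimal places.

Total N = 2+6+20+39+3+11+1 = 82, so the proportions are 0.02439, 0.07317, 0.2439, 0.47561, 0.03659, 0.13415, 0.0122 (working shown to 5 dp, full precision carried).
D = 0.02439² + 0.07317² + 0.2439² + 0.47561² + 0.03659² + 0.13415² + 0.0122² = 0.00059 + 0.00535 + 0.05949 + 0.22620 + 0.00134 + 0.01800 + 0.00015 = 0.31112.
To 3 decimal places, D = 0.311.

0.311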